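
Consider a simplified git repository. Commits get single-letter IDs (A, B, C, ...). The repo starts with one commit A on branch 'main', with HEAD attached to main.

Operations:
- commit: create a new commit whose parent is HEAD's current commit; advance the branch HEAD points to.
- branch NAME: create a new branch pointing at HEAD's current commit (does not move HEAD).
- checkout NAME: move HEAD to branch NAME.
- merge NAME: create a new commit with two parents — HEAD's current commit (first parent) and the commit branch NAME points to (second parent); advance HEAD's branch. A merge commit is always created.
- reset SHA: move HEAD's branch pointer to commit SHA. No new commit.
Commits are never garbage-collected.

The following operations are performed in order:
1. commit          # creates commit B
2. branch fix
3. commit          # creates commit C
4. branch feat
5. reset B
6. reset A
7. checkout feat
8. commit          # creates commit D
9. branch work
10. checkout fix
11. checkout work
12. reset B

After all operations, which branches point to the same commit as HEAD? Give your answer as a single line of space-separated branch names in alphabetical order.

Answer: fix work

Derivation:
After op 1 (commit): HEAD=main@B [main=B]
After op 2 (branch): HEAD=main@B [fix=B main=B]
After op 3 (commit): HEAD=main@C [fix=B main=C]
After op 4 (branch): HEAD=main@C [feat=C fix=B main=C]
After op 5 (reset): HEAD=main@B [feat=C fix=B main=B]
After op 6 (reset): HEAD=main@A [feat=C fix=B main=A]
After op 7 (checkout): HEAD=feat@C [feat=C fix=B main=A]
After op 8 (commit): HEAD=feat@D [feat=D fix=B main=A]
After op 9 (branch): HEAD=feat@D [feat=D fix=B main=A work=D]
After op 10 (checkout): HEAD=fix@B [feat=D fix=B main=A work=D]
After op 11 (checkout): HEAD=work@D [feat=D fix=B main=A work=D]
After op 12 (reset): HEAD=work@B [feat=D fix=B main=A work=B]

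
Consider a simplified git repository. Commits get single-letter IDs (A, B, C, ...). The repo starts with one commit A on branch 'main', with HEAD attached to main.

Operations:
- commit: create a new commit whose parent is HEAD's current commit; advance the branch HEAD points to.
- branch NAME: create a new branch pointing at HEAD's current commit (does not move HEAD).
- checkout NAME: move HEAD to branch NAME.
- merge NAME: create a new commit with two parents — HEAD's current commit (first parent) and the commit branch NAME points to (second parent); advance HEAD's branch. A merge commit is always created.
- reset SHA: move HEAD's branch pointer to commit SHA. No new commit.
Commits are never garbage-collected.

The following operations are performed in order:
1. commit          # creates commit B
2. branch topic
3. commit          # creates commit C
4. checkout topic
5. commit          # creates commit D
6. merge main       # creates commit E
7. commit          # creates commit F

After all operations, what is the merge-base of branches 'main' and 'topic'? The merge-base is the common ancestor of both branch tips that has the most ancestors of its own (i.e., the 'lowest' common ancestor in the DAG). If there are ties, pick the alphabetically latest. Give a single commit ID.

After op 1 (commit): HEAD=main@B [main=B]
After op 2 (branch): HEAD=main@B [main=B topic=B]
After op 3 (commit): HEAD=main@C [main=C topic=B]
After op 4 (checkout): HEAD=topic@B [main=C topic=B]
After op 5 (commit): HEAD=topic@D [main=C topic=D]
After op 6 (merge): HEAD=topic@E [main=C topic=E]
After op 7 (commit): HEAD=topic@F [main=C topic=F]
ancestors(main=C): ['A', 'B', 'C']
ancestors(topic=F): ['A', 'B', 'C', 'D', 'E', 'F']
common: ['A', 'B', 'C']

Answer: C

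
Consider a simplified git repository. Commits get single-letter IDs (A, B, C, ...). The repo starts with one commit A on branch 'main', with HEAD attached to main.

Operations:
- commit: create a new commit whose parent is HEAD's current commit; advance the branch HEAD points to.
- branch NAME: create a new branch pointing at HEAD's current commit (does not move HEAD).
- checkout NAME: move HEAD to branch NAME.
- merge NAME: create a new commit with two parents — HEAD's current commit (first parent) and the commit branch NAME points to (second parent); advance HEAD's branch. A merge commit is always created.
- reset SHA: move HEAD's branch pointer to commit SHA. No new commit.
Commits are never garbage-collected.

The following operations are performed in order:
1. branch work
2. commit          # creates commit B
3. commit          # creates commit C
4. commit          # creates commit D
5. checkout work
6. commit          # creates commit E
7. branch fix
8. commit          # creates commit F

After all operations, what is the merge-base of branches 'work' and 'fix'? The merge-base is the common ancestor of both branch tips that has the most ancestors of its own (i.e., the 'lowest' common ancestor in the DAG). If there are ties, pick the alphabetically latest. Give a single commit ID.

Answer: E

Derivation:
After op 1 (branch): HEAD=main@A [main=A work=A]
After op 2 (commit): HEAD=main@B [main=B work=A]
After op 3 (commit): HEAD=main@C [main=C work=A]
After op 4 (commit): HEAD=main@D [main=D work=A]
After op 5 (checkout): HEAD=work@A [main=D work=A]
After op 6 (commit): HEAD=work@E [main=D work=E]
After op 7 (branch): HEAD=work@E [fix=E main=D work=E]
After op 8 (commit): HEAD=work@F [fix=E main=D work=F]
ancestors(work=F): ['A', 'E', 'F']
ancestors(fix=E): ['A', 'E']
common: ['A', 'E']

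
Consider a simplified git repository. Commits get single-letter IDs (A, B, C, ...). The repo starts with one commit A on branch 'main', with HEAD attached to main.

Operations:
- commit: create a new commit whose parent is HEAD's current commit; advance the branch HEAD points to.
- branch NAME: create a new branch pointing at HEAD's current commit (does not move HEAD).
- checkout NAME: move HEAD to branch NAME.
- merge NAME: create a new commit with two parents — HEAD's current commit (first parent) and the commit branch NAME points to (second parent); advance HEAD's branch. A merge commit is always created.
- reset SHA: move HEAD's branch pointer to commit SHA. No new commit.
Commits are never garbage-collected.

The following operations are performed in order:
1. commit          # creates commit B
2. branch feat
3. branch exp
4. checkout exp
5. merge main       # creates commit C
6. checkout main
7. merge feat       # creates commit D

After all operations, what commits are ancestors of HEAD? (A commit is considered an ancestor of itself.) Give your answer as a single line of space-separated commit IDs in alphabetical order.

After op 1 (commit): HEAD=main@B [main=B]
After op 2 (branch): HEAD=main@B [feat=B main=B]
After op 3 (branch): HEAD=main@B [exp=B feat=B main=B]
After op 4 (checkout): HEAD=exp@B [exp=B feat=B main=B]
After op 5 (merge): HEAD=exp@C [exp=C feat=B main=B]
After op 6 (checkout): HEAD=main@B [exp=C feat=B main=B]
After op 7 (merge): HEAD=main@D [exp=C feat=B main=D]

Answer: A B D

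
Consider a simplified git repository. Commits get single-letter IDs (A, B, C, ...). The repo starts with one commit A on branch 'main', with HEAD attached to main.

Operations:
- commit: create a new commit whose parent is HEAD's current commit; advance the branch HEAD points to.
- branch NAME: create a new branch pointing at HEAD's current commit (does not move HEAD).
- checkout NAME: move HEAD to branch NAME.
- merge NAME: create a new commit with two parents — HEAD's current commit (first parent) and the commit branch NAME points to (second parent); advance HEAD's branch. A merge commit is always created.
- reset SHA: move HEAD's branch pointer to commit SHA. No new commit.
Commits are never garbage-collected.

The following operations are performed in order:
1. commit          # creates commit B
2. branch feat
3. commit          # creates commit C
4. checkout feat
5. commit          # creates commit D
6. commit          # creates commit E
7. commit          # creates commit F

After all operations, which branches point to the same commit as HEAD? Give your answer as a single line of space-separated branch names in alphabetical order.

Answer: feat

Derivation:
After op 1 (commit): HEAD=main@B [main=B]
After op 2 (branch): HEAD=main@B [feat=B main=B]
After op 3 (commit): HEAD=main@C [feat=B main=C]
After op 4 (checkout): HEAD=feat@B [feat=B main=C]
After op 5 (commit): HEAD=feat@D [feat=D main=C]
After op 6 (commit): HEAD=feat@E [feat=E main=C]
After op 7 (commit): HEAD=feat@F [feat=F main=C]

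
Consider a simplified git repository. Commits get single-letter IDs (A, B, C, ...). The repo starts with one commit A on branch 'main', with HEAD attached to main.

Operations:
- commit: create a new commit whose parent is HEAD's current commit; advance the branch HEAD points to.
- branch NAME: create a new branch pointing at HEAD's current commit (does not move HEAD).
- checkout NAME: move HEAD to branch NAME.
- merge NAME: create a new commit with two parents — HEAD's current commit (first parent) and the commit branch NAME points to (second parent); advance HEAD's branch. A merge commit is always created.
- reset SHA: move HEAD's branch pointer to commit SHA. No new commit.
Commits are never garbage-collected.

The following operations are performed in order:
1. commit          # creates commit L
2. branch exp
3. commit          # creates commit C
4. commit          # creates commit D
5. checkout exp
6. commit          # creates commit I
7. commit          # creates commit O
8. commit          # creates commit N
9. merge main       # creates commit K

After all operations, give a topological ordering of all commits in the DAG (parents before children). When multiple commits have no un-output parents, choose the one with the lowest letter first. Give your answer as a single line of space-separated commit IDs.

Answer: A L C D I O N K

Derivation:
After op 1 (commit): HEAD=main@L [main=L]
After op 2 (branch): HEAD=main@L [exp=L main=L]
After op 3 (commit): HEAD=main@C [exp=L main=C]
After op 4 (commit): HEAD=main@D [exp=L main=D]
After op 5 (checkout): HEAD=exp@L [exp=L main=D]
After op 6 (commit): HEAD=exp@I [exp=I main=D]
After op 7 (commit): HEAD=exp@O [exp=O main=D]
After op 8 (commit): HEAD=exp@N [exp=N main=D]
After op 9 (merge): HEAD=exp@K [exp=K main=D]
commit A: parents=[]
commit C: parents=['L']
commit D: parents=['C']
commit I: parents=['L']
commit K: parents=['N', 'D']
commit L: parents=['A']
commit N: parents=['O']
commit O: parents=['I']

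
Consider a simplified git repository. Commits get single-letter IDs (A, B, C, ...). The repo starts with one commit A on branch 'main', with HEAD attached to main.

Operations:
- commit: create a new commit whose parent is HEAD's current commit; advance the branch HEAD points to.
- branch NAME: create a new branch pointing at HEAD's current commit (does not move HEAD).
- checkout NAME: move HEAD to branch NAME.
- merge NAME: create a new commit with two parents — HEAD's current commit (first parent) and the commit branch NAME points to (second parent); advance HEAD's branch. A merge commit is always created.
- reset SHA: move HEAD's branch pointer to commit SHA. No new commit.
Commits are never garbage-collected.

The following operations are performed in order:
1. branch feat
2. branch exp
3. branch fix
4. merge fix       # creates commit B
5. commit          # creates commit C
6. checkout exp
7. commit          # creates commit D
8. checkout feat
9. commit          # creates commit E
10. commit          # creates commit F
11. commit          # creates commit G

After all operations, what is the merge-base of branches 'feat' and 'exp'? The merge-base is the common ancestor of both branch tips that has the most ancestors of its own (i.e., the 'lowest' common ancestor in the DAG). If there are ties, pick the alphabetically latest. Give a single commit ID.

Answer: A

Derivation:
After op 1 (branch): HEAD=main@A [feat=A main=A]
After op 2 (branch): HEAD=main@A [exp=A feat=A main=A]
After op 3 (branch): HEAD=main@A [exp=A feat=A fix=A main=A]
After op 4 (merge): HEAD=main@B [exp=A feat=A fix=A main=B]
After op 5 (commit): HEAD=main@C [exp=A feat=A fix=A main=C]
After op 6 (checkout): HEAD=exp@A [exp=A feat=A fix=A main=C]
After op 7 (commit): HEAD=exp@D [exp=D feat=A fix=A main=C]
After op 8 (checkout): HEAD=feat@A [exp=D feat=A fix=A main=C]
After op 9 (commit): HEAD=feat@E [exp=D feat=E fix=A main=C]
After op 10 (commit): HEAD=feat@F [exp=D feat=F fix=A main=C]
After op 11 (commit): HEAD=feat@G [exp=D feat=G fix=A main=C]
ancestors(feat=G): ['A', 'E', 'F', 'G']
ancestors(exp=D): ['A', 'D']
common: ['A']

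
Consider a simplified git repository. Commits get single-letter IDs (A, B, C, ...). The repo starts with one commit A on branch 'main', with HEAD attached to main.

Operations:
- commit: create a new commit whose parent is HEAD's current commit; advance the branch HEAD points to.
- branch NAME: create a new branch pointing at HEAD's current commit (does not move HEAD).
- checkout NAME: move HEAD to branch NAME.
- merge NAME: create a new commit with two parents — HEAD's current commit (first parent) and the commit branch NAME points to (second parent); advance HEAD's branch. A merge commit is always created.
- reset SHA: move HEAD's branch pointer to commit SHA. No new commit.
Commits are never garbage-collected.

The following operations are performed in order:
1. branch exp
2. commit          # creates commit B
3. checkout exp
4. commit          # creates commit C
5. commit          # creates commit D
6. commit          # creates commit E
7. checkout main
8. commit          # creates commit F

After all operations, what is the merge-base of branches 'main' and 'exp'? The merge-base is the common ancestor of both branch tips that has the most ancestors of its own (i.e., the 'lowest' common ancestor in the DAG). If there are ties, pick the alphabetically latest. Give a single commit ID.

Answer: A

Derivation:
After op 1 (branch): HEAD=main@A [exp=A main=A]
After op 2 (commit): HEAD=main@B [exp=A main=B]
After op 3 (checkout): HEAD=exp@A [exp=A main=B]
After op 4 (commit): HEAD=exp@C [exp=C main=B]
After op 5 (commit): HEAD=exp@D [exp=D main=B]
After op 6 (commit): HEAD=exp@E [exp=E main=B]
After op 7 (checkout): HEAD=main@B [exp=E main=B]
After op 8 (commit): HEAD=main@F [exp=E main=F]
ancestors(main=F): ['A', 'B', 'F']
ancestors(exp=E): ['A', 'C', 'D', 'E']
common: ['A']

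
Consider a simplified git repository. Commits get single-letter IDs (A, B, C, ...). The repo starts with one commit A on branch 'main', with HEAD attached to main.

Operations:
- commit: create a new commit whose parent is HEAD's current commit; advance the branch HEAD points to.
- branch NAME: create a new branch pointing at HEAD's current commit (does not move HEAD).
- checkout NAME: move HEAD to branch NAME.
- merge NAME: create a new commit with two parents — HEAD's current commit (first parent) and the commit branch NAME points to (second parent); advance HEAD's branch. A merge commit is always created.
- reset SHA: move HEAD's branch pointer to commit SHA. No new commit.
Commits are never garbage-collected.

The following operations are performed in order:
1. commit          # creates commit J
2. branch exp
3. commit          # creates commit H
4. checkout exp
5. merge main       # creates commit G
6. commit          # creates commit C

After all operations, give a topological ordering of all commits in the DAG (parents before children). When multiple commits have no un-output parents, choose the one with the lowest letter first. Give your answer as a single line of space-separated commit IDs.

After op 1 (commit): HEAD=main@J [main=J]
After op 2 (branch): HEAD=main@J [exp=J main=J]
After op 3 (commit): HEAD=main@H [exp=J main=H]
After op 4 (checkout): HEAD=exp@J [exp=J main=H]
After op 5 (merge): HEAD=exp@G [exp=G main=H]
After op 6 (commit): HEAD=exp@C [exp=C main=H]
commit A: parents=[]
commit C: parents=['G']
commit G: parents=['J', 'H']
commit H: parents=['J']
commit J: parents=['A']

Answer: A J H G C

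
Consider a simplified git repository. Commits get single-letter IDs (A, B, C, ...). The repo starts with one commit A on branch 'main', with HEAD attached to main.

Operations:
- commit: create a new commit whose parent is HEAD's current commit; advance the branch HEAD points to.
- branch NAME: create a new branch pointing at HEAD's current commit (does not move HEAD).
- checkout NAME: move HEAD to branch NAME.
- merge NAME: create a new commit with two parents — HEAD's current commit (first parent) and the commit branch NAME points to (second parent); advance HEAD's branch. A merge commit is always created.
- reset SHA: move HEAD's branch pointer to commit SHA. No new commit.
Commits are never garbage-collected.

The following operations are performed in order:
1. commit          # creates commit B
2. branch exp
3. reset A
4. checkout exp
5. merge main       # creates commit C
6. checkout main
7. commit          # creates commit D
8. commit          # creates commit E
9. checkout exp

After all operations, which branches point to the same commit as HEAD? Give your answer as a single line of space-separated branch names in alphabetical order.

After op 1 (commit): HEAD=main@B [main=B]
After op 2 (branch): HEAD=main@B [exp=B main=B]
After op 3 (reset): HEAD=main@A [exp=B main=A]
After op 4 (checkout): HEAD=exp@B [exp=B main=A]
After op 5 (merge): HEAD=exp@C [exp=C main=A]
After op 6 (checkout): HEAD=main@A [exp=C main=A]
After op 7 (commit): HEAD=main@D [exp=C main=D]
After op 8 (commit): HEAD=main@E [exp=C main=E]
After op 9 (checkout): HEAD=exp@C [exp=C main=E]

Answer: exp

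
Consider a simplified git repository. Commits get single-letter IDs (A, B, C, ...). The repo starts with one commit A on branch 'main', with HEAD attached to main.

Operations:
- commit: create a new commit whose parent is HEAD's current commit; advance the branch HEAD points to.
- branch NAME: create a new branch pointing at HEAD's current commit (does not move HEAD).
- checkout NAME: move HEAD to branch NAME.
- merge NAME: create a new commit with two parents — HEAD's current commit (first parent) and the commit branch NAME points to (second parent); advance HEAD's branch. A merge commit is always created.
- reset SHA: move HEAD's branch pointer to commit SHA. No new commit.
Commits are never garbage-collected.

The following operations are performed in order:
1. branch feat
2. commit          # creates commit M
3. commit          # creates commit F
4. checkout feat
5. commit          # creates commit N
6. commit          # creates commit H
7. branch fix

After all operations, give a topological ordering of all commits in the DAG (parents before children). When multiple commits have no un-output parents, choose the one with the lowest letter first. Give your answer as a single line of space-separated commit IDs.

After op 1 (branch): HEAD=main@A [feat=A main=A]
After op 2 (commit): HEAD=main@M [feat=A main=M]
After op 3 (commit): HEAD=main@F [feat=A main=F]
After op 4 (checkout): HEAD=feat@A [feat=A main=F]
After op 5 (commit): HEAD=feat@N [feat=N main=F]
After op 6 (commit): HEAD=feat@H [feat=H main=F]
After op 7 (branch): HEAD=feat@H [feat=H fix=H main=F]
commit A: parents=[]
commit F: parents=['M']
commit H: parents=['N']
commit M: parents=['A']
commit N: parents=['A']

Answer: A M F N H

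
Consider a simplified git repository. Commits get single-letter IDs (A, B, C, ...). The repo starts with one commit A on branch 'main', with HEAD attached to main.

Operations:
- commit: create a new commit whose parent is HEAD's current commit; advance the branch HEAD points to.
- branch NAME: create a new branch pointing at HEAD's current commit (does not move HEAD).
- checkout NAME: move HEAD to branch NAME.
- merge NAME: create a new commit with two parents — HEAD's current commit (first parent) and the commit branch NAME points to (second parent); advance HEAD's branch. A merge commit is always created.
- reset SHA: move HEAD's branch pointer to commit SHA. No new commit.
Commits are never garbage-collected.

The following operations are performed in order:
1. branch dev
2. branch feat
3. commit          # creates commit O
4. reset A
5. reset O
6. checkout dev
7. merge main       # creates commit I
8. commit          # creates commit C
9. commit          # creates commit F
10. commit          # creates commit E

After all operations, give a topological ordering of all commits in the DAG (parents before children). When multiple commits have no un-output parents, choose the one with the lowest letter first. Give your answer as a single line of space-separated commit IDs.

Answer: A O I C F E

Derivation:
After op 1 (branch): HEAD=main@A [dev=A main=A]
After op 2 (branch): HEAD=main@A [dev=A feat=A main=A]
After op 3 (commit): HEAD=main@O [dev=A feat=A main=O]
After op 4 (reset): HEAD=main@A [dev=A feat=A main=A]
After op 5 (reset): HEAD=main@O [dev=A feat=A main=O]
After op 6 (checkout): HEAD=dev@A [dev=A feat=A main=O]
After op 7 (merge): HEAD=dev@I [dev=I feat=A main=O]
After op 8 (commit): HEAD=dev@C [dev=C feat=A main=O]
After op 9 (commit): HEAD=dev@F [dev=F feat=A main=O]
After op 10 (commit): HEAD=dev@E [dev=E feat=A main=O]
commit A: parents=[]
commit C: parents=['I']
commit E: parents=['F']
commit F: parents=['C']
commit I: parents=['A', 'O']
commit O: parents=['A']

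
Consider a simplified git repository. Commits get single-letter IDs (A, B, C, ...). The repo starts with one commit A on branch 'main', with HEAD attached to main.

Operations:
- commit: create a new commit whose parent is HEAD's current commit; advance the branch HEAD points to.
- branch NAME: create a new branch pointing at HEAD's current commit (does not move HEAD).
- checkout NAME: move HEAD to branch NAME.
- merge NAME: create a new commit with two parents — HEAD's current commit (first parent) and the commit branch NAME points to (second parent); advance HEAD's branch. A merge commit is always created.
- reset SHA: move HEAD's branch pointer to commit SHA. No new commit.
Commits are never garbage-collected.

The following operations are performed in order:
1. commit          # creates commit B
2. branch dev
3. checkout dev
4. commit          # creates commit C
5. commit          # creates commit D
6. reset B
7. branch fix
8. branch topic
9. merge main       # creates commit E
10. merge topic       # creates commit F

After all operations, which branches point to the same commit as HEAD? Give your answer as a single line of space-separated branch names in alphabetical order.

After op 1 (commit): HEAD=main@B [main=B]
After op 2 (branch): HEAD=main@B [dev=B main=B]
After op 3 (checkout): HEAD=dev@B [dev=B main=B]
After op 4 (commit): HEAD=dev@C [dev=C main=B]
After op 5 (commit): HEAD=dev@D [dev=D main=B]
After op 6 (reset): HEAD=dev@B [dev=B main=B]
After op 7 (branch): HEAD=dev@B [dev=B fix=B main=B]
After op 8 (branch): HEAD=dev@B [dev=B fix=B main=B topic=B]
After op 9 (merge): HEAD=dev@E [dev=E fix=B main=B topic=B]
After op 10 (merge): HEAD=dev@F [dev=F fix=B main=B topic=B]

Answer: dev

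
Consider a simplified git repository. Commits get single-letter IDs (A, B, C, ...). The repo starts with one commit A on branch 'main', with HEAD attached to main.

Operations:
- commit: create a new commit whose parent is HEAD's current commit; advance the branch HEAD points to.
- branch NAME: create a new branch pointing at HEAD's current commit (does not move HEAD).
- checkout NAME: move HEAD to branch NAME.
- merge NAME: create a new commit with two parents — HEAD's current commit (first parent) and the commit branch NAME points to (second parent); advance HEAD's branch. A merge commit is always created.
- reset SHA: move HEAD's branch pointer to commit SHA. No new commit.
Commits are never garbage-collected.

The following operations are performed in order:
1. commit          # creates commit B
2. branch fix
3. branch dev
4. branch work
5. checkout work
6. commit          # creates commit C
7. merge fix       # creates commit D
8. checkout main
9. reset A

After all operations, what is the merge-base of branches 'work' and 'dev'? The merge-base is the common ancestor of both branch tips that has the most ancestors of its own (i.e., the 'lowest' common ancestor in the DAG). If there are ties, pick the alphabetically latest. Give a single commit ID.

After op 1 (commit): HEAD=main@B [main=B]
After op 2 (branch): HEAD=main@B [fix=B main=B]
After op 3 (branch): HEAD=main@B [dev=B fix=B main=B]
After op 4 (branch): HEAD=main@B [dev=B fix=B main=B work=B]
After op 5 (checkout): HEAD=work@B [dev=B fix=B main=B work=B]
After op 6 (commit): HEAD=work@C [dev=B fix=B main=B work=C]
After op 7 (merge): HEAD=work@D [dev=B fix=B main=B work=D]
After op 8 (checkout): HEAD=main@B [dev=B fix=B main=B work=D]
After op 9 (reset): HEAD=main@A [dev=B fix=B main=A work=D]
ancestors(work=D): ['A', 'B', 'C', 'D']
ancestors(dev=B): ['A', 'B']
common: ['A', 'B']

Answer: B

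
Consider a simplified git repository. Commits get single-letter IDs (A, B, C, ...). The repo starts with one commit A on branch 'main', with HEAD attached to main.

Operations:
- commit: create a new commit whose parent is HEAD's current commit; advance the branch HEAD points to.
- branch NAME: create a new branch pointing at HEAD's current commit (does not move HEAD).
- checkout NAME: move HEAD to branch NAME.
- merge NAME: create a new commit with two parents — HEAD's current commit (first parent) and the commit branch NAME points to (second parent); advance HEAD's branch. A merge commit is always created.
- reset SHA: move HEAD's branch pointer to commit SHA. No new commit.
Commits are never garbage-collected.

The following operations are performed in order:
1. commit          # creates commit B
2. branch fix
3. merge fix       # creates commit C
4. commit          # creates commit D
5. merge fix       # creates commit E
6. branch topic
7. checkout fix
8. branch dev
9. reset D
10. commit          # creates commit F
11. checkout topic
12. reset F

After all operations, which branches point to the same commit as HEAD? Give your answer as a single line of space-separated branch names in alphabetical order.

After op 1 (commit): HEAD=main@B [main=B]
After op 2 (branch): HEAD=main@B [fix=B main=B]
After op 3 (merge): HEAD=main@C [fix=B main=C]
After op 4 (commit): HEAD=main@D [fix=B main=D]
After op 5 (merge): HEAD=main@E [fix=B main=E]
After op 6 (branch): HEAD=main@E [fix=B main=E topic=E]
After op 7 (checkout): HEAD=fix@B [fix=B main=E topic=E]
After op 8 (branch): HEAD=fix@B [dev=B fix=B main=E topic=E]
After op 9 (reset): HEAD=fix@D [dev=B fix=D main=E topic=E]
After op 10 (commit): HEAD=fix@F [dev=B fix=F main=E topic=E]
After op 11 (checkout): HEAD=topic@E [dev=B fix=F main=E topic=E]
After op 12 (reset): HEAD=topic@F [dev=B fix=F main=E topic=F]

Answer: fix topic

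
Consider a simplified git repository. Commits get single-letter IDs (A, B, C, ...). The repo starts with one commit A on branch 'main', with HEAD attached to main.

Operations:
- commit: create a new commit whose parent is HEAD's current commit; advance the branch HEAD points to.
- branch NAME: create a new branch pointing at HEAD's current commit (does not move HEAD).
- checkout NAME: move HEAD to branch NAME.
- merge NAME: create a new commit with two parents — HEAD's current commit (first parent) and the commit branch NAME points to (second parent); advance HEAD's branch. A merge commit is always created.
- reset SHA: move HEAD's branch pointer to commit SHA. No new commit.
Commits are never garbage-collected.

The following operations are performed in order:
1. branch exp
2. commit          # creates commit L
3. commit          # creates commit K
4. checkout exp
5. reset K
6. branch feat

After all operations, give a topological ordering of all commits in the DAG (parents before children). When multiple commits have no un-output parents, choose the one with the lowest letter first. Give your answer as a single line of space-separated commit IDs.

After op 1 (branch): HEAD=main@A [exp=A main=A]
After op 2 (commit): HEAD=main@L [exp=A main=L]
After op 3 (commit): HEAD=main@K [exp=A main=K]
After op 4 (checkout): HEAD=exp@A [exp=A main=K]
After op 5 (reset): HEAD=exp@K [exp=K main=K]
After op 6 (branch): HEAD=exp@K [exp=K feat=K main=K]
commit A: parents=[]
commit K: parents=['L']
commit L: parents=['A']

Answer: A L K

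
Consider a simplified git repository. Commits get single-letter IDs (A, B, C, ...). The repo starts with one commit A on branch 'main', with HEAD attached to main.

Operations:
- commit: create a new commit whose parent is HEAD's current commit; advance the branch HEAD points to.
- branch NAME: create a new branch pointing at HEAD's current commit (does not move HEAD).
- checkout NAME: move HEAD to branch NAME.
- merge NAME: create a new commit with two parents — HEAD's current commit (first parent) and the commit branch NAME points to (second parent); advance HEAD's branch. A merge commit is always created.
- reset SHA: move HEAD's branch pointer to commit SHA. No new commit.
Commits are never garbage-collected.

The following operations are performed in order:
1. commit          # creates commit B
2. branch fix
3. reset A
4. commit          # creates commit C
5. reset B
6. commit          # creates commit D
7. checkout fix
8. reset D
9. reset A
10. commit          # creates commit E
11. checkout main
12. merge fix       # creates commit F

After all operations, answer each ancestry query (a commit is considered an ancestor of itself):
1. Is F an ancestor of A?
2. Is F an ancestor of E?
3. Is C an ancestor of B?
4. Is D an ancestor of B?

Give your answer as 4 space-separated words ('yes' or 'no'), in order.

Answer: no no no no

Derivation:
After op 1 (commit): HEAD=main@B [main=B]
After op 2 (branch): HEAD=main@B [fix=B main=B]
After op 3 (reset): HEAD=main@A [fix=B main=A]
After op 4 (commit): HEAD=main@C [fix=B main=C]
After op 5 (reset): HEAD=main@B [fix=B main=B]
After op 6 (commit): HEAD=main@D [fix=B main=D]
After op 7 (checkout): HEAD=fix@B [fix=B main=D]
After op 8 (reset): HEAD=fix@D [fix=D main=D]
After op 9 (reset): HEAD=fix@A [fix=A main=D]
After op 10 (commit): HEAD=fix@E [fix=E main=D]
After op 11 (checkout): HEAD=main@D [fix=E main=D]
After op 12 (merge): HEAD=main@F [fix=E main=F]
ancestors(A) = {A}; F in? no
ancestors(E) = {A,E}; F in? no
ancestors(B) = {A,B}; C in? no
ancestors(B) = {A,B}; D in? no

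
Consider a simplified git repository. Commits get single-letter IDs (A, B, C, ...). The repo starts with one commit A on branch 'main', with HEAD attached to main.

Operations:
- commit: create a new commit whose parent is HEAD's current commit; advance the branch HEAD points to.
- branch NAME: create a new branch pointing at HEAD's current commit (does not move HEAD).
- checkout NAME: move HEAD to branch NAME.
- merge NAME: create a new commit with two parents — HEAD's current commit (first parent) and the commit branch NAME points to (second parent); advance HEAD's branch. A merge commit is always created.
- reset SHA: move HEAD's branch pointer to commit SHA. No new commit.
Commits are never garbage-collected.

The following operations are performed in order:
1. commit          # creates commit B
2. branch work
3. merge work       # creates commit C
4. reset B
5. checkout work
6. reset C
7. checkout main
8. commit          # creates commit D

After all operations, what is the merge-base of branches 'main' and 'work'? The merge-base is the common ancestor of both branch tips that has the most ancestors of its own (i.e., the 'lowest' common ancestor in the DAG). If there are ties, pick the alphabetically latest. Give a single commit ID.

Answer: B

Derivation:
After op 1 (commit): HEAD=main@B [main=B]
After op 2 (branch): HEAD=main@B [main=B work=B]
After op 3 (merge): HEAD=main@C [main=C work=B]
After op 4 (reset): HEAD=main@B [main=B work=B]
After op 5 (checkout): HEAD=work@B [main=B work=B]
After op 6 (reset): HEAD=work@C [main=B work=C]
After op 7 (checkout): HEAD=main@B [main=B work=C]
After op 8 (commit): HEAD=main@D [main=D work=C]
ancestors(main=D): ['A', 'B', 'D']
ancestors(work=C): ['A', 'B', 'C']
common: ['A', 'B']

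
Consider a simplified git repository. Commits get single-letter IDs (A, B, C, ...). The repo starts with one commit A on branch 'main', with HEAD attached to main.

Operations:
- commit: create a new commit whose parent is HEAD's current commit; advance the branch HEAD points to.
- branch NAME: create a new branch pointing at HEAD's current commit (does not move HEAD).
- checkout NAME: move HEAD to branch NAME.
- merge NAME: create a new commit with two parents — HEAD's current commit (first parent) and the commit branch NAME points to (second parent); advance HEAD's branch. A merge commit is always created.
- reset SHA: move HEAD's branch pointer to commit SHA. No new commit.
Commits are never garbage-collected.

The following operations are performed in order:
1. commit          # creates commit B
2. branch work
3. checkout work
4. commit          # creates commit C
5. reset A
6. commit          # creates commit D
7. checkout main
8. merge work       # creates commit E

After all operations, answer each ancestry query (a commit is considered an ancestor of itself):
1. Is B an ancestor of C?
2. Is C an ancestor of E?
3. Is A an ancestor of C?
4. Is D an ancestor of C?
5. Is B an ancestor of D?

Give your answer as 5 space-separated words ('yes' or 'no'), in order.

After op 1 (commit): HEAD=main@B [main=B]
After op 2 (branch): HEAD=main@B [main=B work=B]
After op 3 (checkout): HEAD=work@B [main=B work=B]
After op 4 (commit): HEAD=work@C [main=B work=C]
After op 5 (reset): HEAD=work@A [main=B work=A]
After op 6 (commit): HEAD=work@D [main=B work=D]
After op 7 (checkout): HEAD=main@B [main=B work=D]
After op 8 (merge): HEAD=main@E [main=E work=D]
ancestors(C) = {A,B,C}; B in? yes
ancestors(E) = {A,B,D,E}; C in? no
ancestors(C) = {A,B,C}; A in? yes
ancestors(C) = {A,B,C}; D in? no
ancestors(D) = {A,D}; B in? no

Answer: yes no yes no no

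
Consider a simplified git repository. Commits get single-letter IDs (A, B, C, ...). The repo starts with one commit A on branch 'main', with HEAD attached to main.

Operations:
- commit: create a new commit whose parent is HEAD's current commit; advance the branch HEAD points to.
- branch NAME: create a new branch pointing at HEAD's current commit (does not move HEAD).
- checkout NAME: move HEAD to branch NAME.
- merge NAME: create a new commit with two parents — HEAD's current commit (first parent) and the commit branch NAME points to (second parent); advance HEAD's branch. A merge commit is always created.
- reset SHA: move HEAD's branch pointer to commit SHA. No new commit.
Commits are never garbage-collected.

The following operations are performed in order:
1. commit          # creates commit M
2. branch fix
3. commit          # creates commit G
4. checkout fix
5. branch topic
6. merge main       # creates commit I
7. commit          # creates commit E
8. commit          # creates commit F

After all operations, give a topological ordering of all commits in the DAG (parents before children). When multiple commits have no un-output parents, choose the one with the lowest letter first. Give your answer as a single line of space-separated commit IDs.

Answer: A M G I E F

Derivation:
After op 1 (commit): HEAD=main@M [main=M]
After op 2 (branch): HEAD=main@M [fix=M main=M]
After op 3 (commit): HEAD=main@G [fix=M main=G]
After op 4 (checkout): HEAD=fix@M [fix=M main=G]
After op 5 (branch): HEAD=fix@M [fix=M main=G topic=M]
After op 6 (merge): HEAD=fix@I [fix=I main=G topic=M]
After op 7 (commit): HEAD=fix@E [fix=E main=G topic=M]
After op 8 (commit): HEAD=fix@F [fix=F main=G topic=M]
commit A: parents=[]
commit E: parents=['I']
commit F: parents=['E']
commit G: parents=['M']
commit I: parents=['M', 'G']
commit M: parents=['A']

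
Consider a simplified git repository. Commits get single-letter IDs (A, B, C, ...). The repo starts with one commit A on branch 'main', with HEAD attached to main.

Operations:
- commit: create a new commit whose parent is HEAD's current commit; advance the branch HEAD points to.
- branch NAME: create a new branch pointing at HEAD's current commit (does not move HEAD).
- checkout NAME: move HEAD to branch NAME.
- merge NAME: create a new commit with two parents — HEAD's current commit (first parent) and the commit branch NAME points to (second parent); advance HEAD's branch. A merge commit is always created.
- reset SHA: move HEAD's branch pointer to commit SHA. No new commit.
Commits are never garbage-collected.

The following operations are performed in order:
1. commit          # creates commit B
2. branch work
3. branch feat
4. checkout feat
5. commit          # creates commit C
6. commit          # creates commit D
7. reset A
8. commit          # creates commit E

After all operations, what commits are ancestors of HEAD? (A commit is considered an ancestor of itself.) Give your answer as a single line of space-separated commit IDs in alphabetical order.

After op 1 (commit): HEAD=main@B [main=B]
After op 2 (branch): HEAD=main@B [main=B work=B]
After op 3 (branch): HEAD=main@B [feat=B main=B work=B]
After op 4 (checkout): HEAD=feat@B [feat=B main=B work=B]
After op 5 (commit): HEAD=feat@C [feat=C main=B work=B]
After op 6 (commit): HEAD=feat@D [feat=D main=B work=B]
After op 7 (reset): HEAD=feat@A [feat=A main=B work=B]
After op 8 (commit): HEAD=feat@E [feat=E main=B work=B]

Answer: A E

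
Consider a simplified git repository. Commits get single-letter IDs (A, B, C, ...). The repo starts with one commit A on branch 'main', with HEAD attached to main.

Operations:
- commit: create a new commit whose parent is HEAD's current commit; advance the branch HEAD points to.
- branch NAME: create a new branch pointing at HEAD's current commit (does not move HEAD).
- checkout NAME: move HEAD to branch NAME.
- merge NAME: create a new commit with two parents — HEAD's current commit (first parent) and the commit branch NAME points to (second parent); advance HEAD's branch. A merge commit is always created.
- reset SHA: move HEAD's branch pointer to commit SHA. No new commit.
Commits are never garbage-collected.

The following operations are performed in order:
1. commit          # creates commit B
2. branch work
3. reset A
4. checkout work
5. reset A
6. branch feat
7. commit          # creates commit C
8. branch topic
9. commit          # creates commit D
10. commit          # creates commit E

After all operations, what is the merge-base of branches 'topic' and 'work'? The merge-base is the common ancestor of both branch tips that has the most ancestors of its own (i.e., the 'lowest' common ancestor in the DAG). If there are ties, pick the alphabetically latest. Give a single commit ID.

Answer: C

Derivation:
After op 1 (commit): HEAD=main@B [main=B]
After op 2 (branch): HEAD=main@B [main=B work=B]
After op 3 (reset): HEAD=main@A [main=A work=B]
After op 4 (checkout): HEAD=work@B [main=A work=B]
After op 5 (reset): HEAD=work@A [main=A work=A]
After op 6 (branch): HEAD=work@A [feat=A main=A work=A]
After op 7 (commit): HEAD=work@C [feat=A main=A work=C]
After op 8 (branch): HEAD=work@C [feat=A main=A topic=C work=C]
After op 9 (commit): HEAD=work@D [feat=A main=A topic=C work=D]
After op 10 (commit): HEAD=work@E [feat=A main=A topic=C work=E]
ancestors(topic=C): ['A', 'C']
ancestors(work=E): ['A', 'C', 'D', 'E']
common: ['A', 'C']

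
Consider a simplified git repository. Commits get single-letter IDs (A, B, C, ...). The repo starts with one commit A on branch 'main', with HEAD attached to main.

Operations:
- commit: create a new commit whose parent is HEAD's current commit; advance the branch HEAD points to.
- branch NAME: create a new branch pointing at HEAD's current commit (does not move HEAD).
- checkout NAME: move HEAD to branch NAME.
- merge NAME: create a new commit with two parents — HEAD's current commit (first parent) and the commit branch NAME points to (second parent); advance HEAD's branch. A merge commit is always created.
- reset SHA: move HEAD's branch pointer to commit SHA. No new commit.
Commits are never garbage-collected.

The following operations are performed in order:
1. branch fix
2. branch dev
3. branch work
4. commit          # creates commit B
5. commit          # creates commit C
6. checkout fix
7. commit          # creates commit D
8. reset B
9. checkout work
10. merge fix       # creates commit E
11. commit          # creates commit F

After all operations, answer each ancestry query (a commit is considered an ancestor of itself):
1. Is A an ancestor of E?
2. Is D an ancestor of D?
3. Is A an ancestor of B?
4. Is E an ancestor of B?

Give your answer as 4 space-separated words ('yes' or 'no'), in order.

After op 1 (branch): HEAD=main@A [fix=A main=A]
After op 2 (branch): HEAD=main@A [dev=A fix=A main=A]
After op 3 (branch): HEAD=main@A [dev=A fix=A main=A work=A]
After op 4 (commit): HEAD=main@B [dev=A fix=A main=B work=A]
After op 5 (commit): HEAD=main@C [dev=A fix=A main=C work=A]
After op 6 (checkout): HEAD=fix@A [dev=A fix=A main=C work=A]
After op 7 (commit): HEAD=fix@D [dev=A fix=D main=C work=A]
After op 8 (reset): HEAD=fix@B [dev=A fix=B main=C work=A]
After op 9 (checkout): HEAD=work@A [dev=A fix=B main=C work=A]
After op 10 (merge): HEAD=work@E [dev=A fix=B main=C work=E]
After op 11 (commit): HEAD=work@F [dev=A fix=B main=C work=F]
ancestors(E) = {A,B,E}; A in? yes
ancestors(D) = {A,D}; D in? yes
ancestors(B) = {A,B}; A in? yes
ancestors(B) = {A,B}; E in? no

Answer: yes yes yes no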